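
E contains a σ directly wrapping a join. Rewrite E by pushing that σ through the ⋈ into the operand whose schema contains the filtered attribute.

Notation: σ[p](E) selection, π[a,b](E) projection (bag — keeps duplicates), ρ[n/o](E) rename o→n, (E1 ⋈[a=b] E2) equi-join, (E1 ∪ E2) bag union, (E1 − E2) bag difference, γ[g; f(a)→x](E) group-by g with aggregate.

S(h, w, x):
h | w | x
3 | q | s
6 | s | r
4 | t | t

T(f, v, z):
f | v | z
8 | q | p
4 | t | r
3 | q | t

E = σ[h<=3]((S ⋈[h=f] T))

σ filters on h, owned by the left side.
E' = (σ[h<=3](S) ⋈[h=f] T)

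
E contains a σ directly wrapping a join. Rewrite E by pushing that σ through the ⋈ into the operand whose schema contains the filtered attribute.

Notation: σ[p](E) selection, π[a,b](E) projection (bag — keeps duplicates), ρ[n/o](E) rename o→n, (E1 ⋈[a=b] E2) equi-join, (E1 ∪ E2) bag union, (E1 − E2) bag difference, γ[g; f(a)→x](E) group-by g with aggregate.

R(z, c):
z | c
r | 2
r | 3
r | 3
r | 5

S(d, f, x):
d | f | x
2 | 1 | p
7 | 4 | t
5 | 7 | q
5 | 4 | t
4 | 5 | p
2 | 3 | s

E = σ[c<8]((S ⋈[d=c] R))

σ filters on c, owned by the right side.
E' = (S ⋈[d=c] σ[c<8](R))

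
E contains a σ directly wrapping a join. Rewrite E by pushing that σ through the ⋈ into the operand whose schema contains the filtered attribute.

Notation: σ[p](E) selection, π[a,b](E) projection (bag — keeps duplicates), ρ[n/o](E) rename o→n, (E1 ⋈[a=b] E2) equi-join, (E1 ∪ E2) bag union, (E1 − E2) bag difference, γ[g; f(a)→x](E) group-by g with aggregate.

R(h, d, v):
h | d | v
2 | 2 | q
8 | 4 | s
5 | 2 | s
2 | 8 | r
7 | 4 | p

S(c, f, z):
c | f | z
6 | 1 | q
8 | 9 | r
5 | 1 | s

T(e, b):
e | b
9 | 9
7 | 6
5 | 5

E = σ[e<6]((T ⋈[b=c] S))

σ filters on e, owned by the left side.
E' = (σ[e<6](T) ⋈[b=c] S)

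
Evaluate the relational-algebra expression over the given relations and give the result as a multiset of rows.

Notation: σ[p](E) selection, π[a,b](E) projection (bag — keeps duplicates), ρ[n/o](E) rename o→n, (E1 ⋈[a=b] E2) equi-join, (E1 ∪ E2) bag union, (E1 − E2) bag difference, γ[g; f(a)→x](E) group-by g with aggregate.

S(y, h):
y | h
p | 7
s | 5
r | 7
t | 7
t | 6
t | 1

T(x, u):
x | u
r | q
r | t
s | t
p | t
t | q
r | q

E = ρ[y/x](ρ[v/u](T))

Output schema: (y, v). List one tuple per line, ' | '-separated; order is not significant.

Subexpression sizes:
  T → 6
  ρ[v/u](T) → 6
  ρ[y/x](ρ[v/u](T)) → 6

== RESULT ==
y | v
p | t
r | q
r | q
r | t
s | t
t | q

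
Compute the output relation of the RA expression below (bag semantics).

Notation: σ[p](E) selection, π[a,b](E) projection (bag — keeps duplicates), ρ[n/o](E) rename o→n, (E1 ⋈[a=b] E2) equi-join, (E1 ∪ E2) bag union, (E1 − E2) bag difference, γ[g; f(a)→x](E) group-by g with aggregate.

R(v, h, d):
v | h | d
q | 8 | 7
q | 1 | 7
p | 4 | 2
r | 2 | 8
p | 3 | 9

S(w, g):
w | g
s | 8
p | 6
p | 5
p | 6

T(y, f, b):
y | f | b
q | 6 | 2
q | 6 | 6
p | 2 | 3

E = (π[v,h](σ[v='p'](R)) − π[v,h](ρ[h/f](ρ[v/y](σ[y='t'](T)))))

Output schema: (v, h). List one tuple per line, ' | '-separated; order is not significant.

Subexpression sizes:
  R → 5
  σ[v='p'](R) → 2
  π[v,h](σ[v='p'](R)) → 2
  T → 3
  σ[y='t'](T) → 0
  ρ[v/y](σ[y='t'](T)) → 0
  ρ[h/f](ρ[v/y](σ[y='t'](T))) → 0
  π[v,h](ρ[h/f](ρ[v/y](σ[y='t'](T)))) → 0
  (π[v,h](σ[v='p'](R)) − π[v,h](ρ[h/f](ρ[v/y](σ[y='t'](T))))) → 2

== RESULT ==
v | h
p | 3
p | 4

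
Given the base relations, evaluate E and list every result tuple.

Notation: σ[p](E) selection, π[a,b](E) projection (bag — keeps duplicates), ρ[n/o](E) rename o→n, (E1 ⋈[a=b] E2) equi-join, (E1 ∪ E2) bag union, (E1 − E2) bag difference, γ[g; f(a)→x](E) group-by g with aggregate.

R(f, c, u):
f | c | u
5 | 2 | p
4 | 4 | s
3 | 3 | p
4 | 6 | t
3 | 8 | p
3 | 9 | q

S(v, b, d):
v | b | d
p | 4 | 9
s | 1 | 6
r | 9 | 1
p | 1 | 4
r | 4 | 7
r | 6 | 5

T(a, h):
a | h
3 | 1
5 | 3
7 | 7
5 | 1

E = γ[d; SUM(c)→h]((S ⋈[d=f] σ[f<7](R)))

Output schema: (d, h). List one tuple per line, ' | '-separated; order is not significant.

Subexpression sizes:
  S → 6
  R → 6
  σ[f<7](R) → 6
  (S ⋈[d=f] σ[f<7](R)) → 3
  γ[d; SUM(c)→h]((S ⋈[d=f] σ[f<7](R))) → 2

== RESULT ==
d | h
4 | 10
5 | 2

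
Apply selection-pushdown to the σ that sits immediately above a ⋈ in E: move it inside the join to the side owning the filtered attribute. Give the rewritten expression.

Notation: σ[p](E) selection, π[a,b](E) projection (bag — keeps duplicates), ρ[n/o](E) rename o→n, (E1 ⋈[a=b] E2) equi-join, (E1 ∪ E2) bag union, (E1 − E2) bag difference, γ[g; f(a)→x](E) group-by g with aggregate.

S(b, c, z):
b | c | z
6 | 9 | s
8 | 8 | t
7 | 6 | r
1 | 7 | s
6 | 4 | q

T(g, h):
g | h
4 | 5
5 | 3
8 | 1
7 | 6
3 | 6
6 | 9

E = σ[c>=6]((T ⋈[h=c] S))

σ filters on c, owned by the right side.
E' = (T ⋈[h=c] σ[c>=6](S))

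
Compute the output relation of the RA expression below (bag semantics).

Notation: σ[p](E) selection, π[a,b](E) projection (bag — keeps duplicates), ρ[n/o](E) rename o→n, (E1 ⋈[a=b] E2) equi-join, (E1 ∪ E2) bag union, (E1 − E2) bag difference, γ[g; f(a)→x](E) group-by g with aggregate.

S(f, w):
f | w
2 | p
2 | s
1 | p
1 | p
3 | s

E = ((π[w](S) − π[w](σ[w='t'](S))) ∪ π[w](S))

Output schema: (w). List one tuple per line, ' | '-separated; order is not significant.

Subexpression sizes:
  S → 5
  π[w](S) → 5
  S → 5
  σ[w='t'](S) → 0
  π[w](σ[w='t'](S)) → 0
  (π[w](S) − π[w](σ[w='t'](S))) → 5
  S → 5
  π[w](S) → 5
  ((π[w](S) − π[w](σ[w='t'](S))) ∪ π[w](S)) → 10

== RESULT ==
w
p
p
p
p
p
p
s
s
s
s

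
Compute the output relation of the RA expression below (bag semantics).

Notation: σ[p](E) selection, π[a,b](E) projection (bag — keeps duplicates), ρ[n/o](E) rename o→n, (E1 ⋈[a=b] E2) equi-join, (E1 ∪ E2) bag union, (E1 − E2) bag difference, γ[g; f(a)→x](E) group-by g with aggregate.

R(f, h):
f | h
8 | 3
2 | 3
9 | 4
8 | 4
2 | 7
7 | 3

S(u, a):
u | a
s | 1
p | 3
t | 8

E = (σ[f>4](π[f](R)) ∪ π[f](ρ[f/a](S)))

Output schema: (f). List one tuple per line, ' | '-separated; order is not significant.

Stepwise |·|:
  R → 6
  π[f](R) → 6
  σ[f>4](π[f](R)) → 4
  S → 3
  ρ[f/a](S) → 3
  π[f](ρ[f/a](S)) → 3
  (σ[f>4](π[f](R)) ∪ π[f](ρ[f/a](S))) → 7

== RESULT ==
f
1
3
7
8
8
8
9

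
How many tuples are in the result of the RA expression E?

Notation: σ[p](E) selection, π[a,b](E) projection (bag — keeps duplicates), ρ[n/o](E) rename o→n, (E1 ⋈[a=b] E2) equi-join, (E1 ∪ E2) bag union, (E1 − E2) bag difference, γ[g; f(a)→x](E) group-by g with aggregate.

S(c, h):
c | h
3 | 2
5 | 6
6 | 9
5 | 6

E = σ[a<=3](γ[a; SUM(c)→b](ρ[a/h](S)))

Subexpression sizes:
  S → 4
  ρ[a/h](S) → 4
  γ[a; SUM(c)→b](ρ[a/h](S)) → 3
  σ[a<=3](γ[a; SUM(c)→b](ρ[a/h](S))) → 1

|E| = 1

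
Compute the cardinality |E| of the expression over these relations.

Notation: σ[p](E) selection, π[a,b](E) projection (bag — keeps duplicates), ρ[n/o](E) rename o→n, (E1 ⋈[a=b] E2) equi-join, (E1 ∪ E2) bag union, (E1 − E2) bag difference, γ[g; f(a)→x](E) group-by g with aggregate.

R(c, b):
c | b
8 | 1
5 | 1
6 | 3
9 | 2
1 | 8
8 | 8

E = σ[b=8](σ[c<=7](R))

Stepwise |·|:
  R → 6
  σ[c<=7](R) → 3
  σ[b=8](σ[c<=7](R)) → 1

|E| = 1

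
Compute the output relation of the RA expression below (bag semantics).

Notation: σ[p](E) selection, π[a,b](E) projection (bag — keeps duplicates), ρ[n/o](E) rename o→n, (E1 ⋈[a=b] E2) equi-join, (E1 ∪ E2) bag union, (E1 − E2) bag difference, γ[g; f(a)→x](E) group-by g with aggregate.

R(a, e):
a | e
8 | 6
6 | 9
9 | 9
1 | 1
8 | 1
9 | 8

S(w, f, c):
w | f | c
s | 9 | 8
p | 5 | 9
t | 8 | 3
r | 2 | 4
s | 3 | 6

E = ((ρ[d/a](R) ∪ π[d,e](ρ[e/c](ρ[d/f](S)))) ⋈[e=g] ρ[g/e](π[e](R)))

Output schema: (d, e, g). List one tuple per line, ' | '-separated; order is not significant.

Per-node cardinality:
  R → 6
  ρ[d/a](R) → 6
  S → 5
  ρ[d/f](S) → 5
  ρ[e/c](ρ[d/f](S)) → 5
  π[d,e](ρ[e/c](ρ[d/f](S))) → 5
  (ρ[d/a](R) ∪ π[d,e](ρ[e/c](ρ[d/f](S)))) → 11
  R → 6
  π[e](R) → 6
  ρ[g/e](π[e](R)) → 6
  ((ρ[d/a](R) ∪ π[d,e](ρ[e/c](ρ[d/f](S)))) ⋈[e=g] ρ[g/e](π[e](R))) → 14

== RESULT ==
d | e | g
1 | 1 | 1
1 | 1 | 1
3 | 6 | 6
5 | 9 | 9
5 | 9 | 9
6 | 9 | 9
6 | 9 | 9
8 | 1 | 1
8 | 1 | 1
8 | 6 | 6
9 | 8 | 8
9 | 8 | 8
9 | 9 | 9
9 | 9 | 9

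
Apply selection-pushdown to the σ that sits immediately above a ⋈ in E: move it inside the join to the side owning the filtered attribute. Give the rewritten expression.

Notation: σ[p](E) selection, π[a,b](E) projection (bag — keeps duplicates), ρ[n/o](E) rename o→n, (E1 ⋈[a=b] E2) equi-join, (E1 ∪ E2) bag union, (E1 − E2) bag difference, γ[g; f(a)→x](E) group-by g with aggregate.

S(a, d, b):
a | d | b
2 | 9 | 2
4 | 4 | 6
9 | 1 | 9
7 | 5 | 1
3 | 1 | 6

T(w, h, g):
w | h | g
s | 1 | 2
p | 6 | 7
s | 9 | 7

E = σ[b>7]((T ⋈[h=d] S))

σ filters on b, owned by the right side.
E' = (T ⋈[h=d] σ[b>7](S))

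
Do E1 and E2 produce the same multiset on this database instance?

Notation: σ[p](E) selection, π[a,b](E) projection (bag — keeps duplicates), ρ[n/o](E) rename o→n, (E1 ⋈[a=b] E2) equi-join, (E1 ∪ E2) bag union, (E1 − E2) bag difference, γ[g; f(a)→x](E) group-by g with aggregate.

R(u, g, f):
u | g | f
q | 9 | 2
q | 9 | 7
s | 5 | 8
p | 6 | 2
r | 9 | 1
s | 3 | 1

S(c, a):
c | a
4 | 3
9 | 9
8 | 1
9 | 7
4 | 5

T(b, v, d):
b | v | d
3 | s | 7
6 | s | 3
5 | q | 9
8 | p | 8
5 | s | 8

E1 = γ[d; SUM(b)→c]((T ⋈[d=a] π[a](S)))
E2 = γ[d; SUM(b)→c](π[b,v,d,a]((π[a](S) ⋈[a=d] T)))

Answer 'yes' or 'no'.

E1 stepwise |·|:
  T → 5
  S → 5
  π[a](S) → 5
  (T ⋈[d=a] π[a](S)) → 3
  γ[d; SUM(b)→c]((T ⋈[d=a] π[a](S))) → 3
E2 stepwise |·|:
  S → 5
  π[a](S) → 5
  T → 5
  (π[a](S) ⋈[a=d] T) → 3
  π[b,v,d,a]((π[a](S) ⋈[a=d] T)) → 3
  γ[d; SUM(b)→c](π[b,v,d,a]((π[a](S) ⋈[a=d] T))) → 3

E1 and E2 produce the same multiset:
d | c
3 | 6
7 | 3
9 | 5

yes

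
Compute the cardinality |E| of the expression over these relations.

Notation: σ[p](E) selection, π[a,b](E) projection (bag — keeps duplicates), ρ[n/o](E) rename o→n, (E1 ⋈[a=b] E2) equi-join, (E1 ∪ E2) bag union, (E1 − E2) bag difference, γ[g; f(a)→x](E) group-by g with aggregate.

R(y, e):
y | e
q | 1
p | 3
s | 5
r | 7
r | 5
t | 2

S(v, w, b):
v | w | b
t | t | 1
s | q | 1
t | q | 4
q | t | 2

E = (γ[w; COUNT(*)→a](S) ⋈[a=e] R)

Stepwise |·|:
  S → 4
  γ[w; COUNT(*)→a](S) → 2
  R → 6
  (γ[w; COUNT(*)→a](S) ⋈[a=e] R) → 2

|E| = 2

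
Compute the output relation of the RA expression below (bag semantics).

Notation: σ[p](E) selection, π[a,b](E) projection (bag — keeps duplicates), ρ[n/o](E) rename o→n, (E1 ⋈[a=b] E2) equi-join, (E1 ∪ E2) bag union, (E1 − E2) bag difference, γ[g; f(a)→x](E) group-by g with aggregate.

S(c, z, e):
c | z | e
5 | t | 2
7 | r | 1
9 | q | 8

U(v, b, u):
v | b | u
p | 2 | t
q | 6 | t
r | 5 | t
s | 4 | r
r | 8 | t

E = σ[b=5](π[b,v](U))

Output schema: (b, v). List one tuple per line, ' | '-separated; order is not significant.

Row counts bottom-up:
  U → 5
  π[b,v](U) → 5
  σ[b=5](π[b,v](U)) → 1

== RESULT ==
b | v
5 | r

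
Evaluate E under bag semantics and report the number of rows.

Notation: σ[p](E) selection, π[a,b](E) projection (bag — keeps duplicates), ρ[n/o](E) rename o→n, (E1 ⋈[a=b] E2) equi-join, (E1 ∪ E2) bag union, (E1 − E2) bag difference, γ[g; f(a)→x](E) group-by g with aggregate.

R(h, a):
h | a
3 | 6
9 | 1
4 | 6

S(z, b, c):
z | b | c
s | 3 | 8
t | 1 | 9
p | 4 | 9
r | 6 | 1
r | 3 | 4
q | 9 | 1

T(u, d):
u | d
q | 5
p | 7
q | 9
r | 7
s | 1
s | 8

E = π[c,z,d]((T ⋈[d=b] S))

Subexpression sizes:
  T → 6
  S → 6
  (T ⋈[d=b] S) → 2
  π[c,z,d]((T ⋈[d=b] S)) → 2

|E| = 2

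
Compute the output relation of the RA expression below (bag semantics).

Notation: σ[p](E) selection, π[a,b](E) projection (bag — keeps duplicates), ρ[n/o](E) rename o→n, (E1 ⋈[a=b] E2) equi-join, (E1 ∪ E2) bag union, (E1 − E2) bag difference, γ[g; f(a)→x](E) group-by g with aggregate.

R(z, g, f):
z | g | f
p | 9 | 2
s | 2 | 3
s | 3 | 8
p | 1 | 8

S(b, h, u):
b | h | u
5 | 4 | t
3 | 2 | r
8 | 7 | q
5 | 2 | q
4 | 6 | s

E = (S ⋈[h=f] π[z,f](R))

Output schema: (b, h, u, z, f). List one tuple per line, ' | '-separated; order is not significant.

Per-node cardinality:
  S → 5
  R → 4
  π[z,f](R) → 4
  (S ⋈[h=f] π[z,f](R)) → 2

== RESULT ==
b | h | u | z | f
3 | 2 | r | p | 2
5 | 2 | q | p | 2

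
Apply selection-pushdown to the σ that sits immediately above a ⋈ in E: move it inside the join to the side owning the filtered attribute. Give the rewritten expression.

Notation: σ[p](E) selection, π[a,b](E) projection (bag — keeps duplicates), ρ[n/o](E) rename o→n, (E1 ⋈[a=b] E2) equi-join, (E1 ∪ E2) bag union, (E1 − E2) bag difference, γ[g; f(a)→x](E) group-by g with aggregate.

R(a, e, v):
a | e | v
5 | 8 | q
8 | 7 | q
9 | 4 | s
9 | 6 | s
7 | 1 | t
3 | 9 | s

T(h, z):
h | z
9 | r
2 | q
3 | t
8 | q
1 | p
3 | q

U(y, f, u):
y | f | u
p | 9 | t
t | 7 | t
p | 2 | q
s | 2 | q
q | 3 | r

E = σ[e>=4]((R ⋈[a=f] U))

σ filters on e, owned by the left side.
E' = (σ[e>=4](R) ⋈[a=f] U)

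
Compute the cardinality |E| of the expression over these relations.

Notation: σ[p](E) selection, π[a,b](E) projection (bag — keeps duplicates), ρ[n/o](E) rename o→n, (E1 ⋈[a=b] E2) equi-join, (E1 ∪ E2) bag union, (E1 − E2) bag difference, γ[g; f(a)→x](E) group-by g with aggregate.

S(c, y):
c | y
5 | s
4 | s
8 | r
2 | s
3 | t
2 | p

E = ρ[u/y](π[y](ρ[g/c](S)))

Subexpression sizes:
  S → 6
  ρ[g/c](S) → 6
  π[y](ρ[g/c](S)) → 6
  ρ[u/y](π[y](ρ[g/c](S))) → 6

|E| = 6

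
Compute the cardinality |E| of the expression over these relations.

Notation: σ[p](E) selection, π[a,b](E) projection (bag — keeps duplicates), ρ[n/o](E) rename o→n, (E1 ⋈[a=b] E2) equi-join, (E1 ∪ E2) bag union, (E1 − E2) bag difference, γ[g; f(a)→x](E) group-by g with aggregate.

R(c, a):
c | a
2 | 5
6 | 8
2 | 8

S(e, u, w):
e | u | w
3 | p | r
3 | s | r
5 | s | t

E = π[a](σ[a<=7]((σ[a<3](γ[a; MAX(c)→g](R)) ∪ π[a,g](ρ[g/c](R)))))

Subexpression sizes:
  R → 3
  γ[a; MAX(c)→g](R) → 2
  σ[a<3](γ[a; MAX(c)→g](R)) → 0
  R → 3
  ρ[g/c](R) → 3
  π[a,g](ρ[g/c](R)) → 3
  (σ[a<3](γ[a; MAX(c)→g](R)) ∪ π[a,g](ρ[g/c](R))) → 3
  σ[a<=7]((σ[a<3](γ[a; MAX(c)→g](R)) ∪ π[a,g](ρ[g/c](R)))) → 1
  π[a](σ[a<=7]((σ[a<3](γ[a; MAX(c)→g](R)) ∪ π[a,g](ρ[g/c](R))))) → 1

|E| = 1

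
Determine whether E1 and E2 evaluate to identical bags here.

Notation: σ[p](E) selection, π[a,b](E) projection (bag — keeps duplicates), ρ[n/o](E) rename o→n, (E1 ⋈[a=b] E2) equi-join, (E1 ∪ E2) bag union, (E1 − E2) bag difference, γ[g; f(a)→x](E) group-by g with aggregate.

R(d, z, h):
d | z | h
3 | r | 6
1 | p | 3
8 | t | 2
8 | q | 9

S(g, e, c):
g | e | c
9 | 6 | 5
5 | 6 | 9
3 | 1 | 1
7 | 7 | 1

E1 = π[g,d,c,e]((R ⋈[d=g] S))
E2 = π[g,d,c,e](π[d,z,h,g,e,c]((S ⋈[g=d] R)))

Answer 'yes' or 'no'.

E1 row counts bottom-up:
  R → 4
  S → 4
  (R ⋈[d=g] S) → 1
  π[g,d,c,e]((R ⋈[d=g] S)) → 1
E2 row counts bottom-up:
  S → 4
  R → 4
  (S ⋈[g=d] R) → 1
  π[d,z,h,g,e,c]((S ⋈[g=d] R)) → 1
  π[g,d,c,e](π[d,z,h,g,e,c]((S ⋈[g=d] R))) → 1

E1 and E2 produce the same multiset:
g | d | c | e
3 | 3 | 1 | 1

yes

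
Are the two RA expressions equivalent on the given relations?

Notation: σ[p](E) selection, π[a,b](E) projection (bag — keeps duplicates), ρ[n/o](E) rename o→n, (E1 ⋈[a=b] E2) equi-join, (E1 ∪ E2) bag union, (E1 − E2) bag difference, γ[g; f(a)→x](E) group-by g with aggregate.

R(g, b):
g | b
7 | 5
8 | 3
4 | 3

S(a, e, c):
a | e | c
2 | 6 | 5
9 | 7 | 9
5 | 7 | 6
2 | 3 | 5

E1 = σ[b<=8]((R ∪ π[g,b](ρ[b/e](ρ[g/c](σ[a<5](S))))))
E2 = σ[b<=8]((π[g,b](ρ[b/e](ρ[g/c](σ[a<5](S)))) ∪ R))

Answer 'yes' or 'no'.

E1 per-node cardinality:
  R → 3
  S → 4
  σ[a<5](S) → 2
  ρ[g/c](σ[a<5](S)) → 2
  ρ[b/e](ρ[g/c](σ[a<5](S))) → 2
  π[g,b](ρ[b/e](ρ[g/c](σ[a<5](S)))) → 2
  (R ∪ π[g,b](ρ[b/e](ρ[g/c](σ[a<5](S))))) → 5
  σ[b<=8]((R ∪ π[g,b](ρ[b/e](ρ[g/c](σ[a<5](S)))))) → 5
E2 per-node cardinality:
  S → 4
  σ[a<5](S) → 2
  ρ[g/c](σ[a<5](S)) → 2
  ρ[b/e](ρ[g/c](σ[a<5](S))) → 2
  π[g,b](ρ[b/e](ρ[g/c](σ[a<5](S)))) → 2
  R → 3
  (π[g,b](ρ[b/e](ρ[g/c](σ[a<5](S)))) ∪ R) → 5
  σ[b<=8]((π[g,b](ρ[b/e](ρ[g/c](σ[a<5](S)))) ∪ R)) → 5

E1 and E2 produce the same multiset:
g | b
4 | 3
5 | 3
5 | 6
7 | 5
8 | 3

yes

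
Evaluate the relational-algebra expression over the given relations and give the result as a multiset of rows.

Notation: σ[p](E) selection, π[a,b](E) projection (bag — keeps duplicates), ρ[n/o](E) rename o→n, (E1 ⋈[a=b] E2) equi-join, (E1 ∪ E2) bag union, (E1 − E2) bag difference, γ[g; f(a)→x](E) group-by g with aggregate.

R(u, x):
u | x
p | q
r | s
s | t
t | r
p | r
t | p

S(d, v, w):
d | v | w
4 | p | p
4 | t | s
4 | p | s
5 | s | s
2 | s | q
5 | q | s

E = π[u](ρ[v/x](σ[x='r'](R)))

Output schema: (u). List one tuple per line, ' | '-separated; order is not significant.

Row counts bottom-up:
  R → 6
  σ[x='r'](R) → 2
  ρ[v/x](σ[x='r'](R)) → 2
  π[u](ρ[v/x](σ[x='r'](R))) → 2

== RESULT ==
u
p
t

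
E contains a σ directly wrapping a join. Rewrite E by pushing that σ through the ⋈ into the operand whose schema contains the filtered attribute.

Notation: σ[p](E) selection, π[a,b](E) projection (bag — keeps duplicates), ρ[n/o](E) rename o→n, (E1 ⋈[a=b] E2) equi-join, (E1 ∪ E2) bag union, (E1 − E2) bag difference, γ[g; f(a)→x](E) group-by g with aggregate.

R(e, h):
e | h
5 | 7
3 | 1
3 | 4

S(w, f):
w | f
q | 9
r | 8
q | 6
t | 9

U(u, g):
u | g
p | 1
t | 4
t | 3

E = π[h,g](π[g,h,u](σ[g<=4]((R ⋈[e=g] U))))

σ filters on g, owned by the right side.
E' = π[h,g](π[g,h,u]((R ⋈[e=g] σ[g<=4](U))))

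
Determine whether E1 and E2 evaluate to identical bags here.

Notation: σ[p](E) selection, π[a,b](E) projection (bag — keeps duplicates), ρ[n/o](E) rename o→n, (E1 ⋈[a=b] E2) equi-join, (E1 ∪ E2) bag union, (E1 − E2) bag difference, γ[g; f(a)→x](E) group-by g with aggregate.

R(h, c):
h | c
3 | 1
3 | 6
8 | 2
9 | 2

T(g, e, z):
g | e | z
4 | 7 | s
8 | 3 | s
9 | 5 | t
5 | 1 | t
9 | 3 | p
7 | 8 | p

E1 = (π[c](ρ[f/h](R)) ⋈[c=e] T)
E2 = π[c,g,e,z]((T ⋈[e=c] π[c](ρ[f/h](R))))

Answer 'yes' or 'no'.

E1 subexpression sizes:
  R → 4
  ρ[f/h](R) → 4
  π[c](ρ[f/h](R)) → 4
  T → 6
  (π[c](ρ[f/h](R)) ⋈[c=e] T) → 1
E2 subexpression sizes:
  T → 6
  R → 4
  ρ[f/h](R) → 4
  π[c](ρ[f/h](R)) → 4
  (T ⋈[e=c] π[c](ρ[f/h](R))) → 1
  π[c,g,e,z]((T ⋈[e=c] π[c](ρ[f/h](R)))) → 1

E1 and E2 produce the same multiset:
c | g | e | z
1 | 5 | 1 | t

yes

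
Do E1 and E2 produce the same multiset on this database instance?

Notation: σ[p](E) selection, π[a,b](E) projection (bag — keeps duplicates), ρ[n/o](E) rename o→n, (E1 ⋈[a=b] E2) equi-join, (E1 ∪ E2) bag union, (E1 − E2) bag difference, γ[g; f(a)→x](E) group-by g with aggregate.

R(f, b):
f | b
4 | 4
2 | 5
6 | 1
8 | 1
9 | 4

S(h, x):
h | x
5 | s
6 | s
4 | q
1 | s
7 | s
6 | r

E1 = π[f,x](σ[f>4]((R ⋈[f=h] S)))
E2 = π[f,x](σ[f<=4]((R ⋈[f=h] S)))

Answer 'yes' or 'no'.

E1 per-node cardinality:
  R → 5
  S → 6
  (R ⋈[f=h] S) → 3
  σ[f>4]((R ⋈[f=h] S)) → 2
  π[f,x](σ[f>4]((R ⋈[f=h] S))) → 2
E2 per-node cardinality:
  R → 5
  S → 6
  (R ⋈[f=h] S) → 3
  σ[f<=4]((R ⋈[f=h] S)) → 1
  π[f,x](σ[f<=4]((R ⋈[f=h] S))) → 1

E1 result:
f | x
6 | r
6 | s
E2 result:
f | x
4 | q
Witness: (6, 's') appears 1× in E1 but 0× in E2.

no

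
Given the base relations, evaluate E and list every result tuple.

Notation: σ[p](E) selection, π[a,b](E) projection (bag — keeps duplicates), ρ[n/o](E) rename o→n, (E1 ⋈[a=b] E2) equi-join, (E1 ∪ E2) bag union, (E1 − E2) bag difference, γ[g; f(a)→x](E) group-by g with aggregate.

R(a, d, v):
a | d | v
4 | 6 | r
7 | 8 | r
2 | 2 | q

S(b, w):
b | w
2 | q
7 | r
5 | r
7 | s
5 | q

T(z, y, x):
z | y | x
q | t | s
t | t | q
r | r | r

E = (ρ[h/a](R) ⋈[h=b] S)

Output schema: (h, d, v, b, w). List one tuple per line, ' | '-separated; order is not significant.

Subexpression sizes:
  R → 3
  ρ[h/a](R) → 3
  S → 5
  (ρ[h/a](R) ⋈[h=b] S) → 3

== RESULT ==
h | d | v | b | w
2 | 2 | q | 2 | q
7 | 8 | r | 7 | r
7 | 8 | r | 7 | s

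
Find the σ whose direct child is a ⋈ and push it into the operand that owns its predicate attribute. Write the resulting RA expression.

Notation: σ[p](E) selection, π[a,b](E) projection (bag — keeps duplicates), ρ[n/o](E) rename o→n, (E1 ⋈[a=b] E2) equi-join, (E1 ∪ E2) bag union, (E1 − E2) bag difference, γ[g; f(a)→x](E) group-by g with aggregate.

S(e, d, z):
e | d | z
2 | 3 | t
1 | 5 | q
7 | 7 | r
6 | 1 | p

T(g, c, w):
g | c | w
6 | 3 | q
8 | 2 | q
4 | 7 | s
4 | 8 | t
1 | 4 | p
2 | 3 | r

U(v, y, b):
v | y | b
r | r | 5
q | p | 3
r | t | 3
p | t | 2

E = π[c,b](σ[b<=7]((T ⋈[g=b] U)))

σ filters on b, owned by the right side.
E' = π[c,b]((T ⋈[g=b] σ[b<=7](U)))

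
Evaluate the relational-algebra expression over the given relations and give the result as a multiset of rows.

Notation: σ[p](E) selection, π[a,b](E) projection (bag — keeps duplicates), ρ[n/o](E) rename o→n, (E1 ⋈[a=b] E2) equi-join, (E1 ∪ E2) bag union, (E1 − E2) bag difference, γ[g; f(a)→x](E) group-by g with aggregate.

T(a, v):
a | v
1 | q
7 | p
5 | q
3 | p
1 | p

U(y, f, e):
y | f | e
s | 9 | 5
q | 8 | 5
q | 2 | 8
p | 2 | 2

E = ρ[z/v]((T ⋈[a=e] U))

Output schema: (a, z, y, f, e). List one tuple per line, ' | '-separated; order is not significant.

Per-node cardinality:
  T → 5
  U → 4
  (T ⋈[a=e] U) → 2
  ρ[z/v]((T ⋈[a=e] U)) → 2

== RESULT ==
a | z | y | f | e
5 | q | q | 8 | 5
5 | q | s | 9 | 5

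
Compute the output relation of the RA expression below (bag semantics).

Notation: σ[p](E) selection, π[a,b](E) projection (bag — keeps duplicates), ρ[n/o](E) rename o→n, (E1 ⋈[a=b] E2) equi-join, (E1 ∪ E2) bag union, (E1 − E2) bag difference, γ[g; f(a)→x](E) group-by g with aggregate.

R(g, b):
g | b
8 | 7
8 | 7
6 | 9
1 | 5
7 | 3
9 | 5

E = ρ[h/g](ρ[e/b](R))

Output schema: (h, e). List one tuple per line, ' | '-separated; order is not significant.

Subexpression sizes:
  R → 6
  ρ[e/b](R) → 6
  ρ[h/g](ρ[e/b](R)) → 6

== RESULT ==
h | e
1 | 5
6 | 9
7 | 3
8 | 7
8 | 7
9 | 5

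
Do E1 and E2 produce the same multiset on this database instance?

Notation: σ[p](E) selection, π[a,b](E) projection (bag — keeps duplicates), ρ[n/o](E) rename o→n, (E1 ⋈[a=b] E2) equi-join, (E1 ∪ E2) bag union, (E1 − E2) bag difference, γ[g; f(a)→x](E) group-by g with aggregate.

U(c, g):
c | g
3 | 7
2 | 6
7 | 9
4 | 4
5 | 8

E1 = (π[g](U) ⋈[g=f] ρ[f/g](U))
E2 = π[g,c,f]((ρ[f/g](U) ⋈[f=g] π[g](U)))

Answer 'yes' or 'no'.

E1 stepwise |·|:
  U → 5
  π[g](U) → 5
  U → 5
  ρ[f/g](U) → 5
  (π[g](U) ⋈[g=f] ρ[f/g](U)) → 5
E2 stepwise |·|:
  U → 5
  ρ[f/g](U) → 5
  U → 5
  π[g](U) → 5
  (ρ[f/g](U) ⋈[f=g] π[g](U)) → 5
  π[g,c,f]((ρ[f/g](U) ⋈[f=g] π[g](U))) → 5

E1 and E2 produce the same multiset:
g | c | f
4 | 4 | 4
6 | 2 | 6
7 | 3 | 7
8 | 5 | 8
9 | 7 | 9

yes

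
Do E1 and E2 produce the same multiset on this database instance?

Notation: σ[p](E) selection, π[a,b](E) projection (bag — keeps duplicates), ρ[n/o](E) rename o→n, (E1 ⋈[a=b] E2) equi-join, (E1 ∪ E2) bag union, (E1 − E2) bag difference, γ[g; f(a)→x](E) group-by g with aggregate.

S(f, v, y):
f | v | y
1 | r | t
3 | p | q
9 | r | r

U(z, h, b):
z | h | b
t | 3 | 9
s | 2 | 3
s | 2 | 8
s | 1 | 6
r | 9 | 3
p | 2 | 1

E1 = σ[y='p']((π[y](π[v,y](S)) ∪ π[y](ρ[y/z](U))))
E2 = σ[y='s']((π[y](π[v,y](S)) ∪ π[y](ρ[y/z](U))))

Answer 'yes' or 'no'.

E1 subexpression sizes:
  S → 3
  π[v,y](S) → 3
  π[y](π[v,y](S)) → 3
  U → 6
  ρ[y/z](U) → 6
  π[y](ρ[y/z](U)) → 6
  (π[y](π[v,y](S)) ∪ π[y](ρ[y/z](U))) → 9
  σ[y='p']((π[y](π[v,y](S)) ∪ π[y](ρ[y/z](U)))) → 1
E2 subexpression sizes:
  S → 3
  π[v,y](S) → 3
  π[y](π[v,y](S)) → 3
  U → 6
  ρ[y/z](U) → 6
  π[y](ρ[y/z](U)) → 6
  (π[y](π[v,y](S)) ∪ π[y](ρ[y/z](U))) → 9
  σ[y='s']((π[y](π[v,y](S)) ∪ π[y](ρ[y/z](U)))) → 3

E1 result:
y
p
E2 result:
y
s
s
s
Witness: ('p',) appears 1× in E1 but 0× in E2.

no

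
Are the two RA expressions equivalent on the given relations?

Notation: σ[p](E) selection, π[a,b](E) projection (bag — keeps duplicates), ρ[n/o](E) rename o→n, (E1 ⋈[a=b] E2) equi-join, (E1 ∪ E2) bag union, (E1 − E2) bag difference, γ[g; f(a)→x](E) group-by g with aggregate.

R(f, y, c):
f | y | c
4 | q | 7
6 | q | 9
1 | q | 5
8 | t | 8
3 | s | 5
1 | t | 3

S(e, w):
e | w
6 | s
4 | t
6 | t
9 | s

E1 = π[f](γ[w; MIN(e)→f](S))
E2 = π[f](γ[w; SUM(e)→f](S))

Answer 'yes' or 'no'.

E1 per-node cardinality:
  S → 4
  γ[w; MIN(e)→f](S) → 2
  π[f](γ[w; MIN(e)→f](S)) → 2
E2 per-node cardinality:
  S → 4
  γ[w; SUM(e)→f](S) → 2
  π[f](γ[w; SUM(e)→f](S)) → 2

E1 result:
f
4
6
E2 result:
f
10
15
Witness: (6,) appears 1× in E1 but 0× in E2.

no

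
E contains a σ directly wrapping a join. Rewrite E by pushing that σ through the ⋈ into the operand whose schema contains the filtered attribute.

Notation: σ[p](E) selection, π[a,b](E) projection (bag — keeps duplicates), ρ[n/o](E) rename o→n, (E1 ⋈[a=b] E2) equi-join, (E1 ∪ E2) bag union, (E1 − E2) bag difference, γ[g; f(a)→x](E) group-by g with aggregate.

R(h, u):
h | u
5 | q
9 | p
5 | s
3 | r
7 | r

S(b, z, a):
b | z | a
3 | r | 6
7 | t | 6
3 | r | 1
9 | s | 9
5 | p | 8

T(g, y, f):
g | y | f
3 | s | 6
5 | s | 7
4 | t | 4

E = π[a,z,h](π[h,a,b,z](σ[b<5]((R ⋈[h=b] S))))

σ filters on b, owned by the right side.
E' = π[a,z,h](π[h,a,b,z]((R ⋈[h=b] σ[b<5](S))))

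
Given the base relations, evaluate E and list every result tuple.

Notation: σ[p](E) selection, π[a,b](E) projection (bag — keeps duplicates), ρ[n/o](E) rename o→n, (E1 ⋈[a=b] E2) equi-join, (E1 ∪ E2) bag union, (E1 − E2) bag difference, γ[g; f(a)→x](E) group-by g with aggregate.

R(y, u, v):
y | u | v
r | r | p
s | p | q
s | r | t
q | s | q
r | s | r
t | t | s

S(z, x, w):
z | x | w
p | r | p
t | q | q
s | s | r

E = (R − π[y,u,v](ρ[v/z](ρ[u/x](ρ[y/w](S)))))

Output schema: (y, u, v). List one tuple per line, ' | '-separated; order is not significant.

Stepwise |·|:
  R → 6
  S → 3
  ρ[y/w](S) → 3
  ρ[u/x](ρ[y/w](S)) → 3
  ρ[v/z](ρ[u/x](ρ[y/w](S))) → 3
  π[y,u,v](ρ[v/z](ρ[u/x](ρ[y/w](S)))) → 3
  (R − π[y,u,v](ρ[v/z](ρ[u/x](ρ[y/w](S))))) → 6

== RESULT ==
y | u | v
q | s | q
r | r | p
r | s | r
s | p | q
s | r | t
t | t | s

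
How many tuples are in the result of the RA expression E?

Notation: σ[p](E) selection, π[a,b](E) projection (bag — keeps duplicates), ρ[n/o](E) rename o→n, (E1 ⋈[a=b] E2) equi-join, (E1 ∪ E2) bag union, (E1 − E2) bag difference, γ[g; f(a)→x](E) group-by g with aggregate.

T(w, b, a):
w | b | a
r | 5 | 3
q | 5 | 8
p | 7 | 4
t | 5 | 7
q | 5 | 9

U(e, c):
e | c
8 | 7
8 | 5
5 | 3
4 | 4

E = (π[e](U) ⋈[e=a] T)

Per-node cardinality:
  U → 4
  π[e](U) → 4
  T → 5
  (π[e](U) ⋈[e=a] T) → 3

|E| = 3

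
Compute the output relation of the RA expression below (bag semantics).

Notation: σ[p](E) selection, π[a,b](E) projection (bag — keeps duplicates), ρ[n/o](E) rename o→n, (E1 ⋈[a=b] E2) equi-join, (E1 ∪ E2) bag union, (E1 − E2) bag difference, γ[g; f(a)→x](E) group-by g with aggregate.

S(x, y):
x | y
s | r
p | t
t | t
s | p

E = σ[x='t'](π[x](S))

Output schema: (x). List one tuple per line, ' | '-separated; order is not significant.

Stepwise |·|:
  S → 4
  π[x](S) → 4
  σ[x='t'](π[x](S)) → 1

== RESULT ==
x
t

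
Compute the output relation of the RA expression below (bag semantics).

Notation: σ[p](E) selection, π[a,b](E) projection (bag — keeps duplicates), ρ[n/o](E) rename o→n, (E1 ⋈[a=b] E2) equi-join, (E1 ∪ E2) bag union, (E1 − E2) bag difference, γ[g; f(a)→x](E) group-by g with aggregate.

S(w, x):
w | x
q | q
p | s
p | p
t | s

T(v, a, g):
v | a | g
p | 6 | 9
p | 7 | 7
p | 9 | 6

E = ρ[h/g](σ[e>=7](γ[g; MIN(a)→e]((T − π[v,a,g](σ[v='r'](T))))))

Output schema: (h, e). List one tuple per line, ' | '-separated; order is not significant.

Subexpression sizes:
  T → 3
  T → 3
  σ[v='r'](T) → 0
  π[v,a,g](σ[v='r'](T)) → 0
  (T − π[v,a,g](σ[v='r'](T))) → 3
  γ[g; MIN(a)→e]((T − π[v,a,g](σ[v='r'](T)))) → 3
  σ[e>=7](γ[g; MIN(a)→e]((T − π[v,a,g](σ[v='r'](T))))) → 2
  ρ[h/g](σ[e>=7](γ[g; MIN(a)→e]((T − π[v,a,g](σ[v='r'](T)))))) → 2

== RESULT ==
h | e
6 | 9
7 | 7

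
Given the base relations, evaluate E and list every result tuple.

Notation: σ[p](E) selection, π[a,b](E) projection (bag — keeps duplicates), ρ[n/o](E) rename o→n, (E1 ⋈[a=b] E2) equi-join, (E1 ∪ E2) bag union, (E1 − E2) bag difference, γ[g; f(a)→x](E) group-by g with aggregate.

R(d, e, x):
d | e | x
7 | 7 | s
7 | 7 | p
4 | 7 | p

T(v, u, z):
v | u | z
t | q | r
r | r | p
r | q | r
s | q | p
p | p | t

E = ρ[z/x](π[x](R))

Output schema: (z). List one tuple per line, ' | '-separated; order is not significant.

Stepwise |·|:
  R → 3
  π[x](R) → 3
  ρ[z/x](π[x](R)) → 3

== RESULT ==
z
p
p
s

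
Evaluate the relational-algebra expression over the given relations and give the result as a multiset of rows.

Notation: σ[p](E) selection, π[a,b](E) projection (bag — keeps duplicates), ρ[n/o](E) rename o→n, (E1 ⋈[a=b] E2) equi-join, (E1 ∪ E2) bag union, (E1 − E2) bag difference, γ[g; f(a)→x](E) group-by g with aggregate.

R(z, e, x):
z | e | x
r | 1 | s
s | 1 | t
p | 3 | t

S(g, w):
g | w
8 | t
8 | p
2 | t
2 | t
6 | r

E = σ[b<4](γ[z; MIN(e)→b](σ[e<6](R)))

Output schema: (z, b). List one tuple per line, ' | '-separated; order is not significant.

Row counts bottom-up:
  R → 3
  σ[e<6](R) → 3
  γ[z; MIN(e)→b](σ[e<6](R)) → 3
  σ[b<4](γ[z; MIN(e)→b](σ[e<6](R))) → 3

== RESULT ==
z | b
p | 3
r | 1
s | 1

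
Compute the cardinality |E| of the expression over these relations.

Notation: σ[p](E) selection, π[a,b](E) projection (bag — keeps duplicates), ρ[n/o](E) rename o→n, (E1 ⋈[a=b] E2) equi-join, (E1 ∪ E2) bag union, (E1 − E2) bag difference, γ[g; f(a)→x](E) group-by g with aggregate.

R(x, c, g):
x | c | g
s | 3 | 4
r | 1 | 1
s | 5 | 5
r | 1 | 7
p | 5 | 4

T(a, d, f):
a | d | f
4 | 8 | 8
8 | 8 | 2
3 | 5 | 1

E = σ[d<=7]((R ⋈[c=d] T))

Subexpression sizes:
  R → 5
  T → 3
  (R ⋈[c=d] T) → 2
  σ[d<=7]((R ⋈[c=d] T)) → 2

|E| = 2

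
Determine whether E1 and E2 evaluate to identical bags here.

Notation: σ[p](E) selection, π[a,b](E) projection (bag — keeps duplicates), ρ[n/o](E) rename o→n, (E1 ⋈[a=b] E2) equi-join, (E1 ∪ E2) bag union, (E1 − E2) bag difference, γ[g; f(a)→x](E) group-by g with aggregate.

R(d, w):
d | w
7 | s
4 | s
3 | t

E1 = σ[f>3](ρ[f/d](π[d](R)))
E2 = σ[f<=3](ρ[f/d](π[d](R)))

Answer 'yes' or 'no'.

E1 stepwise |·|:
  R → 3
  π[d](R) → 3
  ρ[f/d](π[d](R)) → 3
  σ[f>3](ρ[f/d](π[d](R))) → 2
E2 stepwise |·|:
  R → 3
  π[d](R) → 3
  ρ[f/d](π[d](R)) → 3
  σ[f<=3](ρ[f/d](π[d](R))) → 1

E1 result:
f
4
7
E2 result:
f
3
Witness: (7,) appears 1× in E1 but 0× in E2.

no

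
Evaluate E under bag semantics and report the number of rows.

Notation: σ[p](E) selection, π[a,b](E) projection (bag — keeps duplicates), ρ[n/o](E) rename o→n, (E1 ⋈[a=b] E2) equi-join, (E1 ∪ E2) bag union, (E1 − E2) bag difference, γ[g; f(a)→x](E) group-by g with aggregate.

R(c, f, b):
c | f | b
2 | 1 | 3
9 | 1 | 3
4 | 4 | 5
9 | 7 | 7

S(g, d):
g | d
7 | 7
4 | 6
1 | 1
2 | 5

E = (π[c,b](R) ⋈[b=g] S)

Row counts bottom-up:
  R → 4
  π[c,b](R) → 4
  S → 4
  (π[c,b](R) ⋈[b=g] S) → 1

|E| = 1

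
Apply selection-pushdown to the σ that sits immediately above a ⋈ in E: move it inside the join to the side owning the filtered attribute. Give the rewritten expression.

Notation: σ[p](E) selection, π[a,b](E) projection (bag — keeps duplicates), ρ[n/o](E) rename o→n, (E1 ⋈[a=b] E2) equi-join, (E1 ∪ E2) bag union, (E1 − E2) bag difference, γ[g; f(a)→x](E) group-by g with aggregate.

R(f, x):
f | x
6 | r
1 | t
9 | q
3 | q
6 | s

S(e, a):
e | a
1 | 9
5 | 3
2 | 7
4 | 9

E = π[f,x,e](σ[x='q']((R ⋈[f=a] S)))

σ filters on x, owned by the left side.
E' = π[f,x,e]((σ[x='q'](R) ⋈[f=a] S))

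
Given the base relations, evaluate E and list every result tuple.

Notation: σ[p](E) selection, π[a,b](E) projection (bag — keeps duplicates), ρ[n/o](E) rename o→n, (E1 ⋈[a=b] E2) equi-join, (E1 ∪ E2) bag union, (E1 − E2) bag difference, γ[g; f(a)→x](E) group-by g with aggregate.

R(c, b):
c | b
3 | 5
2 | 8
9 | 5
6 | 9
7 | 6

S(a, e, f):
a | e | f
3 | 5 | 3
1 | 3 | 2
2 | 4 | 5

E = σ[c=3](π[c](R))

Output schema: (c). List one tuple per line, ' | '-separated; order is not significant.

Row counts bottom-up:
  R → 5
  π[c](R) → 5
  σ[c=3](π[c](R)) → 1

== RESULT ==
c
3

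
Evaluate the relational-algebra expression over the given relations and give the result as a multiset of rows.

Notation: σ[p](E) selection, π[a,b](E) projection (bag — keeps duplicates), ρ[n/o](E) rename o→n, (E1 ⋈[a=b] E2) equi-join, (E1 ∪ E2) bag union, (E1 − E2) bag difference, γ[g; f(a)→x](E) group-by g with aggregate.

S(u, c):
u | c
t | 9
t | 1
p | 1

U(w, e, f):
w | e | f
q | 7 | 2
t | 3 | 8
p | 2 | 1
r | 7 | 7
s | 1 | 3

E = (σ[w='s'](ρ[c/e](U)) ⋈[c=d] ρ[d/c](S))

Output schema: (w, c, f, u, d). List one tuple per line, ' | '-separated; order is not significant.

Row counts bottom-up:
  U → 5
  ρ[c/e](U) → 5
  σ[w='s'](ρ[c/e](U)) → 1
  S → 3
  ρ[d/c](S) → 3
  (σ[w='s'](ρ[c/e](U)) ⋈[c=d] ρ[d/c](S)) → 2

== RESULT ==
w | c | f | u | d
s | 1 | 3 | p | 1
s | 1 | 3 | t | 1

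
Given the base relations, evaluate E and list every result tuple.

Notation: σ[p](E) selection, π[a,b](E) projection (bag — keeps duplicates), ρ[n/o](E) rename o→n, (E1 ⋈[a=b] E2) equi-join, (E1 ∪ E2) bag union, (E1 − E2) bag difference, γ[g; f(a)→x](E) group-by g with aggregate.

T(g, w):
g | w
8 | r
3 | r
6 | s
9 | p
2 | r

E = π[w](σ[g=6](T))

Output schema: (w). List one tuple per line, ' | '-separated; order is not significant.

Subexpression sizes:
  T → 5
  σ[g=6](T) → 1
  π[w](σ[g=6](T)) → 1

== RESULT ==
w
s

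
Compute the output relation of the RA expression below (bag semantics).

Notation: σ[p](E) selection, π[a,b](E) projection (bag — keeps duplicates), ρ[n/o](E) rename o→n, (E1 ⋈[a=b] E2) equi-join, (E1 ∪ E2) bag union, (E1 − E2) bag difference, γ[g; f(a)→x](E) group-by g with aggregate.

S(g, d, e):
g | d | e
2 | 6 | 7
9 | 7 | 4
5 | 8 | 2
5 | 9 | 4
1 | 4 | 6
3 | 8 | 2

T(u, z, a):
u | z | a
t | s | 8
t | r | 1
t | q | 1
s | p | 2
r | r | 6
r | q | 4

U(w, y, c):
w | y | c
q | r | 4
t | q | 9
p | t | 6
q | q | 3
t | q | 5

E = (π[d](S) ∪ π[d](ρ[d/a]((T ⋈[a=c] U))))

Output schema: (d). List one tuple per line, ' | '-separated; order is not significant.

Subexpression sizes:
  S → 6
  π[d](S) → 6
  T → 6
  U → 5
  (T ⋈[a=c] U) → 2
  ρ[d/a]((T ⋈[a=c] U)) → 2
  π[d](ρ[d/a]((T ⋈[a=c] U))) → 2
  (π[d](S) ∪ π[d](ρ[d/a]((T ⋈[a=c] U)))) → 8

== RESULT ==
d
4
4
6
6
7
8
8
9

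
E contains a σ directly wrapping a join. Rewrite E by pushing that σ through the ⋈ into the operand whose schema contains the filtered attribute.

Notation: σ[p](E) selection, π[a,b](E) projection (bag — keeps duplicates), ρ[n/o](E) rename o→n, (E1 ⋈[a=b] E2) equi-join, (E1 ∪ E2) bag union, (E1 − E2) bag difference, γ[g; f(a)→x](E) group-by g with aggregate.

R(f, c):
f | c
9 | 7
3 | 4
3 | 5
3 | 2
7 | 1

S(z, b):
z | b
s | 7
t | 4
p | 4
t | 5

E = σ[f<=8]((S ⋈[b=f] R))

σ filters on f, owned by the right side.
E' = (S ⋈[b=f] σ[f<=8](R))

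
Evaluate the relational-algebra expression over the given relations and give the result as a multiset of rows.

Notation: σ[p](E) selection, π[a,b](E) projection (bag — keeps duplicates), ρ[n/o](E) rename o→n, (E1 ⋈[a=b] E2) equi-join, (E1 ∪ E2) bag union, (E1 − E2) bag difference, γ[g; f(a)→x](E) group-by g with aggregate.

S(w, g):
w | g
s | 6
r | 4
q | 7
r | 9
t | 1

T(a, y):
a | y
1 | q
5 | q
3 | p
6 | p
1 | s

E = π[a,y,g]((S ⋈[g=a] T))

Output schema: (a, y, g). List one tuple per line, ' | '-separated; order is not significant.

Subexpression sizes:
  S → 5
  T → 5
  (S ⋈[g=a] T) → 3
  π[a,y,g]((S ⋈[g=a] T)) → 3

== RESULT ==
a | y | g
1 | q | 1
1 | s | 1
6 | p | 6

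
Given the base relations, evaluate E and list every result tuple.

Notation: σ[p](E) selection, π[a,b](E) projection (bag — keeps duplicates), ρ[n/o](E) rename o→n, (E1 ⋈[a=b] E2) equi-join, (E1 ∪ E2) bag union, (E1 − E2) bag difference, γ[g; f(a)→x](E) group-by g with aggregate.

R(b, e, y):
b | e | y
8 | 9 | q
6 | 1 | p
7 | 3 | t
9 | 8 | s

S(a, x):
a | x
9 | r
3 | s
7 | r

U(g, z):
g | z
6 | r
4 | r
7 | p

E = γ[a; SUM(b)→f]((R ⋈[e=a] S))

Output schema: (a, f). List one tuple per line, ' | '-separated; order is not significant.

Per-node cardinality:
  R → 4
  S → 3
  (R ⋈[e=a] S) → 2
  γ[a; SUM(b)→f]((R ⋈[e=a] S)) → 2

== RESULT ==
a | f
3 | 7
9 | 8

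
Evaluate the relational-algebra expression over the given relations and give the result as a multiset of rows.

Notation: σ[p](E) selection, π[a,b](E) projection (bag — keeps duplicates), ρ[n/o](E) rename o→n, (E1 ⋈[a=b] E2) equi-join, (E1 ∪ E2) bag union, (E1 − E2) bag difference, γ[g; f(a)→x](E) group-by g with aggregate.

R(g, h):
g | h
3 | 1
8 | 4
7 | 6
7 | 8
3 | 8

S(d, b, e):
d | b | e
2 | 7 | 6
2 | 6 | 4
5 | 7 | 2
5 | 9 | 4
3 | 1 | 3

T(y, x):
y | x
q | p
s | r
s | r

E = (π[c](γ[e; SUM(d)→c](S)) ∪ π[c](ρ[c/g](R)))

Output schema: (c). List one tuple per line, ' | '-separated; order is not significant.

Row counts bottom-up:
  S → 5
  γ[e; SUM(d)→c](S) → 4
  π[c](γ[e; SUM(d)→c](S)) → 4
  R → 5
  ρ[c/g](R) → 5
  π[c](ρ[c/g](R)) → 5
  (π[c](γ[e; SUM(d)→c](S)) ∪ π[c](ρ[c/g](R))) → 9

== RESULT ==
c
2
3
3
3
5
7
7
7
8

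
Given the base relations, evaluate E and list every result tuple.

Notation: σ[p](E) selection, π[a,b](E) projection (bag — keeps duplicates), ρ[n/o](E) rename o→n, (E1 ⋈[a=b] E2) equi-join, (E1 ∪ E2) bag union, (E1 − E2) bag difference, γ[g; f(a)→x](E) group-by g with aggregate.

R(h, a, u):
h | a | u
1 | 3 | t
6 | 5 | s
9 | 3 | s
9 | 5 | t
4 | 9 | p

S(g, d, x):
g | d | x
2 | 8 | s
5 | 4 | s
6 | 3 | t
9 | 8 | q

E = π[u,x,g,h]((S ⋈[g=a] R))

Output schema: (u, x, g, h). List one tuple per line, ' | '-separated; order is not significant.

Stepwise |·|:
  S → 4
  R → 5
  (S ⋈[g=a] R) → 3
  π[u,x,g,h]((S ⋈[g=a] R)) → 3

== RESULT ==
u | x | g | h
p | q | 9 | 4
s | s | 5 | 6
t | s | 5 | 9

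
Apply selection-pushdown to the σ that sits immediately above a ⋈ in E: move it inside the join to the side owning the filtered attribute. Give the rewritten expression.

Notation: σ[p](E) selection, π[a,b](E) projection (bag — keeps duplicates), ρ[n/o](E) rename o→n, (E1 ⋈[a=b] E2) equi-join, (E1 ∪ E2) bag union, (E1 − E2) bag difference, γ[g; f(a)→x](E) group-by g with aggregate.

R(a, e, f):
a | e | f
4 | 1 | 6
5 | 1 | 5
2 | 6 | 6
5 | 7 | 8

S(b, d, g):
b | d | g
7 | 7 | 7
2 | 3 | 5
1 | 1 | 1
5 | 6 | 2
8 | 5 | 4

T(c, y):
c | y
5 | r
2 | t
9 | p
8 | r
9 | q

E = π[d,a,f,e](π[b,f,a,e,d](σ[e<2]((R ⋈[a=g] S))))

σ filters on e, owned by the left side.
E' = π[d,a,f,e](π[b,f,a,e,d]((σ[e<2](R) ⋈[a=g] S)))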